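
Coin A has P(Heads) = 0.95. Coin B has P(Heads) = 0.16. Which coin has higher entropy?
B

For binary distributions, entropy is maximized at p=0.5 and decreases as p moves toward 0 or 1.

H(A) = H(0.95) = 0.2864 bits
H(B) = H(0.16) = 0.6343 bits

Distribution B (p=0.16) is closer to uniform (p=0.5), so it has higher entropy.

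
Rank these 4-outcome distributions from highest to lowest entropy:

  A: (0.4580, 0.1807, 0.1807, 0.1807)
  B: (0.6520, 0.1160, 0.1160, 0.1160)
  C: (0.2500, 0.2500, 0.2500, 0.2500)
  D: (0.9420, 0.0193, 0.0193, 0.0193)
C > A > B > D

Key insight: Entropy is maximized by uniform distributions and minimized by concentrated distributions.

Entropies:
  H(A) = 1.8540 bits
  H(B) = 1.4838 bits
  H(C) = 2.0000 bits
  H(D) = 0.4114 bits

Ranking: C > A > B > D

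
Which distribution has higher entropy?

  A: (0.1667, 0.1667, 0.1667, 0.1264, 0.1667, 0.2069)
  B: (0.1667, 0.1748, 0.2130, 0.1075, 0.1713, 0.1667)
A

Both distributions are close to uniform, making this a harder comparison.

H(A) = 2.5708 bits
H(B) = 2.5587 bits

The distribution closer to uniform has higher entropy.
Answer: A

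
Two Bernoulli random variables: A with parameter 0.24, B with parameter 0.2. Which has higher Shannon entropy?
A

For binary distributions, entropy is maximized at p=0.5 and decreases as p moves toward 0 or 1.

H(A) = H(0.24) = 0.7950 bits
H(B) = H(0.2) = 0.7219 bits

Distribution A (p=0.24) is closer to uniform (p=0.5), so it has higher entropy.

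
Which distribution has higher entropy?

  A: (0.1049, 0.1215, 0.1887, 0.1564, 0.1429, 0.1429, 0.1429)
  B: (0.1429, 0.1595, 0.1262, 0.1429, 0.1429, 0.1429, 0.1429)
B

Both distributions are close to uniform, making this a harder comparison.

H(A) = 2.7864 bits
H(B) = 2.8046 bits

The distribution closer to uniform has higher entropy.
Answer: B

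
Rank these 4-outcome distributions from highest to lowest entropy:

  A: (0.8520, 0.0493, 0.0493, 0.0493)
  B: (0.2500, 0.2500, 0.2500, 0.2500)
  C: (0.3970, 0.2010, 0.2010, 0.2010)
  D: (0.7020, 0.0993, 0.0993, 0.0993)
B > C > D > A

Key insight: Entropy is maximized by uniform distributions and minimized by concentrated distributions.

Entropies:
  H(A) = 0.8394 bits
  H(B) = 2.0000 bits
  H(C) = 1.9249 bits
  H(D) = 1.3512 bits

Ranking: B > C > D > A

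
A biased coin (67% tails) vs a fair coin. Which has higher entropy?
Fair coin

The fair coin is uniform (p=0.5), maximizing binary entropy at 1 bit. The biased coin has H(0.67) ≈ 0.915 bits — its outcome is more predictable, so its entropy is lower.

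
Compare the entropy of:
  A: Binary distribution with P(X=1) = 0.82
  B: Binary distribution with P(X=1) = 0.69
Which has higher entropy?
B

For binary distributions, entropy is maximized at p=0.5 and decreases as p moves toward 0 or 1.

H(A) = H(0.82) = 0.6801 bits
H(B) = H(0.69) = 0.8932 bits

Distribution B (p=0.69) is closer to uniform (p=0.5), so it has higher entropy.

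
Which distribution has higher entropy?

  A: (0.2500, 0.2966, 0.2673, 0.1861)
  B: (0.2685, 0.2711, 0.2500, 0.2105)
B

Both distributions are close to uniform, making this a harder comparison.

H(A) = 1.9803 bits
H(B) = 1.9930 bits

The distribution closer to uniform has higher entropy.
Answer: B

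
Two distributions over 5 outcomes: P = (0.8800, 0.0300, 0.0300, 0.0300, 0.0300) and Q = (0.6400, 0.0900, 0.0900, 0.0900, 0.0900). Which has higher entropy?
Q

P is highly concentrated on one outcome (88%), making it nearly deterministic. Q spreads its mass more evenly (max 64%). The more spread-out distribution has higher entropy: H(P) ≈ 0.769 bits, H(Q) ≈ 1.663 bits.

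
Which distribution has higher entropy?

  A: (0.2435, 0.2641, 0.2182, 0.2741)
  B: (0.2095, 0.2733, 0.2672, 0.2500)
A

Both distributions are close to uniform, making this a harder comparison.

H(A) = 1.9946 bits
H(B) = 1.9926 bits

The distribution closer to uniform has higher entropy.
Answer: A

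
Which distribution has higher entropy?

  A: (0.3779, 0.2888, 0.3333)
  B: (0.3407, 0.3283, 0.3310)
B

Both distributions are close to uniform, making this a harder comparison.

H(A) = 1.5763 bits
H(B) = 1.5848 bits

The distribution closer to uniform has higher entropy.
Answer: B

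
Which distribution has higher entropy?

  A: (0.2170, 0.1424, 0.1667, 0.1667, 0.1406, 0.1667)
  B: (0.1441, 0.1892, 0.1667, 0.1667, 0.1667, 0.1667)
B

Both distributions are close to uniform, making this a harder comparison.

H(A) = 2.5692 bits
H(B) = 2.5805 bits

The distribution closer to uniform has higher entropy.
Answer: B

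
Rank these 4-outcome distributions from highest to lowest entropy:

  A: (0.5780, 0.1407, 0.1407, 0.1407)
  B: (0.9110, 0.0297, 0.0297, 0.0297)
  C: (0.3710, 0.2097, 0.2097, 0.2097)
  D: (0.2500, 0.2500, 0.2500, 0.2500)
D > C > A > B

Key insight: Entropy is maximized by uniform distributions and minimized by concentrated distributions.

Entropies:
  H(A) = 1.6512 bits
  H(B) = 0.5742 bits
  H(C) = 1.9484 bits
  H(D) = 2.0000 bits

Ranking: D > C > A > B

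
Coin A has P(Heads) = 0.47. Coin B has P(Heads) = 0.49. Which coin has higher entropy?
B

For binary distributions, entropy is maximized at p=0.5 and decreases as p moves toward 0 or 1.

H(A) = H(0.47) = 0.9974 bits
H(B) = H(0.49) = 0.9997 bits

Distribution B (p=0.49) is closer to uniform (p=0.5), so it has higher entropy.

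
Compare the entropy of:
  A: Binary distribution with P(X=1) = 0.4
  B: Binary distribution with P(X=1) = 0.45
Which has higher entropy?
B

For binary distributions, entropy is maximized at p=0.5 and decreases as p moves toward 0 or 1.

H(A) = H(0.4) = 0.9710 bits
H(B) = H(0.45) = 0.9928 bits

Distribution B (p=0.45) is closer to uniform (p=0.5), so it has higher entropy.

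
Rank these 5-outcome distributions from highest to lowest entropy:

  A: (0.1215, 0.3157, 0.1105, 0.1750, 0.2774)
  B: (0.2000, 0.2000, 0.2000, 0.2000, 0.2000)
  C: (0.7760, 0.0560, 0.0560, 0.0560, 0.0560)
B > A > C

Key insight: Entropy is maximized by uniform distributions and minimized by concentrated distributions.

- Uniform distributions have maximum entropy log₂(5) = 2.3219 bits
- The more "peaked" or concentrated a distribution, the lower its entropy

Entropies:
  H(A) = 2.1989 bits
  H(B) = 2.3219 bits
  H(C) = 1.2154 bits

Ranking: B > A > C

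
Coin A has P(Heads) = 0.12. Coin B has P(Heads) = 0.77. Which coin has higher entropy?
B

For binary distributions, entropy is maximized at p=0.5 and decreases as p moves toward 0 or 1.

H(A) = H(0.12) = 0.5294 bits
H(B) = H(0.77) = 0.7780 bits

Distribution B (p=0.77) is closer to uniform (p=0.5), so it has higher entropy.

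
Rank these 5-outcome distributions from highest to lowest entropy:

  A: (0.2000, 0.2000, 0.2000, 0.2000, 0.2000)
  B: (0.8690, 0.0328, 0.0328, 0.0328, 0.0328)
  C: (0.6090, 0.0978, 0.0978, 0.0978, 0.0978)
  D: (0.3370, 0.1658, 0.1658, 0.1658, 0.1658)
A > D > C > B

Key insight: Entropy is maximized by uniform distributions and minimized by concentrated distributions.

Entropies:
  H(A) = 2.3219 bits
  H(B) = 0.8222 bits
  H(C) = 1.7474 bits
  H(D) = 2.2479 bits

Ranking: A > D > C > B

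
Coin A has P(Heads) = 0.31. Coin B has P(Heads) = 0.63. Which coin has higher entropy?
B

For binary distributions, entropy is maximized at p=0.5 and decreases as p moves toward 0 or 1.

H(A) = H(0.31) = 0.8932 bits
H(B) = H(0.63) = 0.9507 bits

Distribution B (p=0.63) is closer to uniform (p=0.5), so it has higher entropy.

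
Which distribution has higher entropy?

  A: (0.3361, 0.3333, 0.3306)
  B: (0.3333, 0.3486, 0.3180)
A

Both distributions are close to uniform, making this a harder comparison.

H(A) = 1.5849 bits
H(B) = 1.5839 bits

The distribution closer to uniform has higher entropy.
Answer: A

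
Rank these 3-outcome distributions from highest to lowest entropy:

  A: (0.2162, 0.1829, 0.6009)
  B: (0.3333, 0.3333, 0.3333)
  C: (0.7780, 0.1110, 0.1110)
B > A > C

Key insight: Entropy is maximized by uniform distributions and minimized by concentrated distributions.

- Uniform distributions have maximum entropy log₂(3) = 1.5850 bits
- The more "peaked" or concentrated a distribution, the lower its entropy

Entropies:
  H(A) = 1.3676 bits
  H(B) = 1.5850 bits
  H(C) = 0.9858 bits

Ranking: B > A > C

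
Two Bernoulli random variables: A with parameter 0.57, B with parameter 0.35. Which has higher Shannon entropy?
A

For binary distributions, entropy is maximized at p=0.5 and decreases as p moves toward 0 or 1.

H(A) = H(0.57) = 0.9858 bits
H(B) = H(0.35) = 0.9341 bits

Distribution A (p=0.57) is closer to uniform (p=0.5), so it has higher entropy.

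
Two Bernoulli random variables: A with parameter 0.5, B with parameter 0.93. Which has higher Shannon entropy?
A

For binary distributions, entropy is maximized at p=0.5 and decreases as p moves toward 0 or 1.

H(A) = H(0.5) = 1.0000 bits
H(B) = H(0.93) = 0.3659 bits

Distribution A (p=0.5) is closer to uniform (p=0.5), so it has higher entropy.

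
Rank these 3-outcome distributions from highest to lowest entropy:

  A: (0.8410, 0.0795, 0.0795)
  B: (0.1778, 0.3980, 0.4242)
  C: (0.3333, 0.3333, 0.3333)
C > B > A

Key insight: Entropy is maximized by uniform distributions and minimized by concentrated distributions.

- Uniform distributions have maximum entropy log₂(3) = 1.5850 bits
- The more "peaked" or concentrated a distribution, the lower its entropy

Entropies:
  H(A) = 0.7909 bits
  H(B) = 1.4969 bits
  H(C) = 1.5850 bits

Ranking: C > B > A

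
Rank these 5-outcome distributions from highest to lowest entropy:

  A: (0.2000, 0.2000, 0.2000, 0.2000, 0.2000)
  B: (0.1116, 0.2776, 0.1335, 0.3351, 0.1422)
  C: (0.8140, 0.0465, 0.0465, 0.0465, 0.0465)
A > B > C

Key insight: Entropy is maximized by uniform distributions and minimized by concentrated distributions.

- Uniform distributions have maximum entropy log₂(5) = 2.3219 bits
- The more "peaked" or concentrated a distribution, the lower its entropy

Entropies:
  H(A) = 2.3219 bits
  H(B) = 2.1828 bits
  H(C) = 1.0650 bits

Ranking: A > B > C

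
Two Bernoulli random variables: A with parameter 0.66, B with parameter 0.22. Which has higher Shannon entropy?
A

For binary distributions, entropy is maximized at p=0.5 and decreases as p moves toward 0 or 1.

H(A) = H(0.66) = 0.9248 bits
H(B) = H(0.22) = 0.7602 bits

Distribution A (p=0.66) is closer to uniform (p=0.5), so it has higher entropy.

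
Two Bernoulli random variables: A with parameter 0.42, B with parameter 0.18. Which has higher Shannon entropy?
A

For binary distributions, entropy is maximized at p=0.5 and decreases as p moves toward 0 or 1.

H(A) = H(0.42) = 0.9815 bits
H(B) = H(0.18) = 0.6801 bits

Distribution A (p=0.42) is closer to uniform (p=0.5), so it has higher entropy.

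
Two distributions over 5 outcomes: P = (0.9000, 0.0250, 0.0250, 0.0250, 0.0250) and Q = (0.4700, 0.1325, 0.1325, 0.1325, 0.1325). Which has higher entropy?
Q

P is highly concentrated on one outcome (90%), making it nearly deterministic. Q spreads its mass more evenly (max 47%). The more spread-out distribution has higher entropy: H(P) ≈ 0.669 bits, H(Q) ≈ 2.057 bits.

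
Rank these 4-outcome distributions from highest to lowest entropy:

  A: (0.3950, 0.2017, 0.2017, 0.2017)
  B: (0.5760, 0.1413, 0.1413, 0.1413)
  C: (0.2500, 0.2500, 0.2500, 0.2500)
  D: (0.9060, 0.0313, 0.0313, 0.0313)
C > A > B > D

Key insight: Entropy is maximized by uniform distributions and minimized by concentrated distributions.

Entropies:
  H(A) = 1.9269 bits
  H(B) = 1.6553 bits
  H(C) = 2.0000 bits
  H(D) = 0.5987 bits

Ranking: C > A > B > D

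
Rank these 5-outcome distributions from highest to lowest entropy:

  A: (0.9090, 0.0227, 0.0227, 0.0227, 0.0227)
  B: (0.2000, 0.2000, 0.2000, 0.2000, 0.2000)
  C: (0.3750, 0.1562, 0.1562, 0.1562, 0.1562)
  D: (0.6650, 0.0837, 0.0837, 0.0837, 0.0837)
B > C > D > A

Key insight: Entropy is maximized by uniform distributions and minimized by concentrated distributions.

Entropies:
  H(A) = 0.6218 bits
  H(B) = 2.3219 bits
  H(C) = 2.2044 bits
  H(D) = 1.5900 bits

Ranking: B > C > D > A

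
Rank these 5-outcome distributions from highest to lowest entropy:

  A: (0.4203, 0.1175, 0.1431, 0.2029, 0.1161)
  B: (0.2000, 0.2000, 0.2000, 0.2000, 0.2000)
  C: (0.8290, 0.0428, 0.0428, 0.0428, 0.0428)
B > A > C

Key insight: Entropy is maximized by uniform distributions and minimized by concentrated distributions.

- Uniform distributions have maximum entropy log₂(5) = 2.3219 bits
- The more "peaked" or concentrated a distribution, the lower its entropy

Entropies:
  H(A) = 2.1176 bits
  H(B) = 2.3219 bits
  H(C) = 1.0020 bits

Ranking: B > A > C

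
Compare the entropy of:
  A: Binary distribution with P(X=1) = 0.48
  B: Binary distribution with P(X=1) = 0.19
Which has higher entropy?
A

For binary distributions, entropy is maximized at p=0.5 and decreases as p moves toward 0 or 1.

H(A) = H(0.48) = 0.9988 bits
H(B) = H(0.19) = 0.7015 bits

Distribution A (p=0.48) is closer to uniform (p=0.5), so it has higher entropy.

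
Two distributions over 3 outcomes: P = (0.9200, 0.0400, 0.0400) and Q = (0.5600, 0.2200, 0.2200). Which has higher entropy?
Q

P is highly concentrated on one outcome (92%), making it nearly deterministic. Q spreads its mass more evenly (max 56%). The more spread-out distribution has higher entropy: H(P) ≈ 0.482 bits, H(Q) ≈ 1.430 bits.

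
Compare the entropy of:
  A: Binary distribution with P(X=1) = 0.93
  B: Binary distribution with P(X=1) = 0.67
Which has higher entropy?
B

For binary distributions, entropy is maximized at p=0.5 and decreases as p moves toward 0 or 1.

H(A) = H(0.93) = 0.3659 bits
H(B) = H(0.67) = 0.9149 bits

Distribution B (p=0.67) is closer to uniform (p=0.5), so it has higher entropy.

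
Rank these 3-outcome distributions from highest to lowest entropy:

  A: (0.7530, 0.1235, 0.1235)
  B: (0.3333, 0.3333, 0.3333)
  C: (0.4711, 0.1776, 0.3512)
B > C > A

Key insight: Entropy is maximized by uniform distributions and minimized by concentrated distributions.

- Uniform distributions have maximum entropy log₂(3) = 1.5850 bits
- The more "peaked" or concentrated a distribution, the lower its entropy

Entropies:
  H(A) = 1.0535 bits
  H(B) = 1.5850 bits
  H(C) = 1.4846 bits

Ranking: B > C > A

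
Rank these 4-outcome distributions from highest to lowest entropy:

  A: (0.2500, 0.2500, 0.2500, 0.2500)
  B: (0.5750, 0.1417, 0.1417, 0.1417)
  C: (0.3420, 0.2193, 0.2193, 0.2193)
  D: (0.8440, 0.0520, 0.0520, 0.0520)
A > C > B > D

Key insight: Entropy is maximized by uniform distributions and minimized by concentrated distributions.

Entropies:
  H(A) = 2.0000 bits
  H(B) = 1.6573 bits
  H(C) = 1.9696 bits
  H(D) = 0.8719 bits

Ranking: A > C > B > D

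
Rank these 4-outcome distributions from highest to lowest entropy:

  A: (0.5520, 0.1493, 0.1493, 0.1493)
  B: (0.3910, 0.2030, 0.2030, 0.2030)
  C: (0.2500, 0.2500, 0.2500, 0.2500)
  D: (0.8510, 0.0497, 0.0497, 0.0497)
C > B > A > D

Key insight: Entropy is maximized by uniform distributions and minimized by concentrated distributions.

Entropies:
  H(A) = 1.7022 bits
  H(B) = 1.9307 bits
  H(C) = 2.0000 bits
  H(D) = 0.8435 bits

Ranking: C > B > A > D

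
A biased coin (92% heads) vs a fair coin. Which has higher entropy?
Fair coin

The fair coin is uniform (p=0.5), maximizing binary entropy at 1 bit. The biased coin has H(0.92) ≈ 0.402 bits — its outcome is more predictable, so its entropy is lower.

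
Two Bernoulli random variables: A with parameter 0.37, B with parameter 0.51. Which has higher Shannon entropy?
B

For binary distributions, entropy is maximized at p=0.5 and decreases as p moves toward 0 or 1.

H(A) = H(0.37) = 0.9507 bits
H(B) = H(0.51) = 0.9997 bits

Distribution B (p=0.51) is closer to uniform (p=0.5), so it has higher entropy.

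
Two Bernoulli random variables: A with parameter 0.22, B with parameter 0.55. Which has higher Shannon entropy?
B

For binary distributions, entropy is maximized at p=0.5 and decreases as p moves toward 0 or 1.

H(A) = H(0.22) = 0.7602 bits
H(B) = H(0.55) = 0.9928 bits

Distribution B (p=0.55) is closer to uniform (p=0.5), so it has higher entropy.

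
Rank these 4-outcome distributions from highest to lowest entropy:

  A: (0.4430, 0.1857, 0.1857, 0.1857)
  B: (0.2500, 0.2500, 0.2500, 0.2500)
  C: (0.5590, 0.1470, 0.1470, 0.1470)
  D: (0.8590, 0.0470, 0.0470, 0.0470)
B > A > C > D

Key insight: Entropy is maximized by uniform distributions and minimized by concentrated distributions.

Entropies:
  H(A) = 1.8734 bits
  H(B) = 2.0000 bits
  H(C) = 1.6889 bits
  H(D) = 0.8103 bits

Ranking: B > A > C > D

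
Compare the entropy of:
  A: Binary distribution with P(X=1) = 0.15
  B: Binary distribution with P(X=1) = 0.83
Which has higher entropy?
B

For binary distributions, entropy is maximized at p=0.5 and decreases as p moves toward 0 or 1.

H(A) = H(0.15) = 0.6098 bits
H(B) = H(0.83) = 0.6577 bits

Distribution B (p=0.83) is closer to uniform (p=0.5), so it has higher entropy.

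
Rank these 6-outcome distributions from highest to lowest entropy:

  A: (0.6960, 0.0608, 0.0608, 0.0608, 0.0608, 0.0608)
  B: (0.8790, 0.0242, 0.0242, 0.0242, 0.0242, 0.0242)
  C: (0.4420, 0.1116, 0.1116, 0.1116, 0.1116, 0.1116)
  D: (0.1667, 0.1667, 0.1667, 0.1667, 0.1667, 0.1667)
D > C > A > B

Key insight: Entropy is maximized by uniform distributions and minimized by concentrated distributions.

Entropies:
  H(A) = 1.5920 bits
  H(B) = 0.8132 bits
  H(C) = 2.2859 bits
  H(D) = 2.5850 bits

Ranking: D > C > A > B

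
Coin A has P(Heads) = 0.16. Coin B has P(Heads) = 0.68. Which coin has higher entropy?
B

For binary distributions, entropy is maximized at p=0.5 and decreases as p moves toward 0 or 1.

H(A) = H(0.16) = 0.6343 bits
H(B) = H(0.68) = 0.9044 bits

Distribution B (p=0.68) is closer to uniform (p=0.5), so it has higher entropy.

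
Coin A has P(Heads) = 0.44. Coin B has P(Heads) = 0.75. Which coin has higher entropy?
A

For binary distributions, entropy is maximized at p=0.5 and decreases as p moves toward 0 or 1.

H(A) = H(0.44) = 0.9896 bits
H(B) = H(0.75) = 0.8113 bits

Distribution A (p=0.44) is closer to uniform (p=0.5), so it has higher entropy.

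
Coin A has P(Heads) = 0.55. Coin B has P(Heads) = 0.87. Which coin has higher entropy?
A

For binary distributions, entropy is maximized at p=0.5 and decreases as p moves toward 0 or 1.

H(A) = H(0.55) = 0.9928 bits
H(B) = H(0.87) = 0.5574 bits

Distribution A (p=0.55) is closer to uniform (p=0.5), so it has higher entropy.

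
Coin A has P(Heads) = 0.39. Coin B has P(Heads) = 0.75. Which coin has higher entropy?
A

For binary distributions, entropy is maximized at p=0.5 and decreases as p moves toward 0 or 1.

H(A) = H(0.39) = 0.9648 bits
H(B) = H(0.75) = 0.8113 bits

Distribution A (p=0.39) is closer to uniform (p=0.5), so it has higher entropy.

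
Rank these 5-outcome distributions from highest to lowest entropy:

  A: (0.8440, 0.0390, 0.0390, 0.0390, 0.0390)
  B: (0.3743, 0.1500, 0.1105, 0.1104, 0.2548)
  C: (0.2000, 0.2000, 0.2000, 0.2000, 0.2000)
C > B > A

Key insight: Entropy is maximized by uniform distributions and minimized by concentrated distributions.

- Uniform distributions have maximum entropy log₂(5) = 2.3219 bits
- The more "peaked" or concentrated a distribution, the lower its entropy

Entropies:
  H(A) = 0.9367 bits
  H(B) = 2.1460 bits
  H(C) = 2.3219 bits

Ranking: C > B > A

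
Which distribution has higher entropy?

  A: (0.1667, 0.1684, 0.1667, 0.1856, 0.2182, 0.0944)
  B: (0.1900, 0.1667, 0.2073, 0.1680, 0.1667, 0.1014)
B

Both distributions are close to uniform, making this a harder comparison.

H(A) = 2.5462 bits
H(B) = 2.5546 bits

The distribution closer to uniform has higher entropy.
Answer: B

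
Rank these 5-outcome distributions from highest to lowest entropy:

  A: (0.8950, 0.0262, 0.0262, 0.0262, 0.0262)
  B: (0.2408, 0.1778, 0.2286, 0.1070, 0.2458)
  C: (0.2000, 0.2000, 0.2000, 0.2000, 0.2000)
C > B > A

Key insight: Entropy is maximized by uniform distributions and minimized by concentrated distributions.

- Uniform distributions have maximum entropy log₂(5) = 2.3219 bits
- The more "peaked" or concentrated a distribution, the lower its entropy

Entropies:
  H(A) = 0.6946 bits
  H(B) = 2.2669 bits
  H(C) = 2.3219 bits

Ranking: C > B > A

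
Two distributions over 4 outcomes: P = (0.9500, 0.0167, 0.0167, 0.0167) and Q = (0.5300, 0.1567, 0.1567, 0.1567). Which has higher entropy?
Q

P is highly concentrated on one outcome (95%), making it nearly deterministic. Q spreads its mass more evenly (max 53%). The more spread-out distribution has higher entropy: H(P) ≈ 0.366 bits, H(Q) ≈ 1.742 bits.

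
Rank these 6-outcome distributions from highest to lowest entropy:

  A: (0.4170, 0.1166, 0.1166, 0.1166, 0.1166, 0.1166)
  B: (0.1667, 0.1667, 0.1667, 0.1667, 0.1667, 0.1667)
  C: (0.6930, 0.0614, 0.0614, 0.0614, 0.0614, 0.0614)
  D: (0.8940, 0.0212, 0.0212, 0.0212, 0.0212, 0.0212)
B > A > C > D

Key insight: Entropy is maximized by uniform distributions and minimized by concentrated distributions.

Entropies:
  H(A) = 2.3337 bits
  H(B) = 2.5850 bits
  H(C) = 1.6025 bits
  H(D) = 0.7339 bits

Ranking: B > A > C > D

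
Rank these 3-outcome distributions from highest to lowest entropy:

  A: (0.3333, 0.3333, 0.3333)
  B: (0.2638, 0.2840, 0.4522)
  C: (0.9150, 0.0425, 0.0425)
A > B > C

Key insight: Entropy is maximized by uniform distributions and minimized by concentrated distributions.

- Uniform distributions have maximum entropy log₂(3) = 1.5850 bits
- The more "peaked" or concentrated a distribution, the lower its entropy

Entropies:
  H(A) = 1.5850 bits
  H(B) = 1.5406 bits
  H(C) = 0.5046 bits

Ranking: A > B > C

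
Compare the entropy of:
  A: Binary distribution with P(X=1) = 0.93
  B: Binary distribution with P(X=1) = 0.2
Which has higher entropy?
B

For binary distributions, entropy is maximized at p=0.5 and decreases as p moves toward 0 or 1.

H(A) = H(0.93) = 0.3659 bits
H(B) = H(0.2) = 0.7219 bits

Distribution B (p=0.2) is closer to uniform (p=0.5), so it has higher entropy.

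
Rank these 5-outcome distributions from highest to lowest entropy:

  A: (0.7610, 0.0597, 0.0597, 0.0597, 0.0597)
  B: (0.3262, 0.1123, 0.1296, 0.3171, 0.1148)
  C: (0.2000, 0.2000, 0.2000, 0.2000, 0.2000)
C > B > A

Key insight: Entropy is maximized by uniform distributions and minimized by concentrated distributions.

- Uniform distributions have maximum entropy log₂(5) = 2.3219 bits
- The more "peaked" or concentrated a distribution, the lower its entropy

Entropies:
  H(A) = 1.2714 bits
  H(B) = 2.1474 bits
  H(C) = 2.3219 bits

Ranking: C > B > A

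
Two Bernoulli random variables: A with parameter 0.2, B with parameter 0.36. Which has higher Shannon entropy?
B

For binary distributions, entropy is maximized at p=0.5 and decreases as p moves toward 0 or 1.

H(A) = H(0.2) = 0.7219 bits
H(B) = H(0.36) = 0.9427 bits

Distribution B (p=0.36) is closer to uniform (p=0.5), so it has higher entropy.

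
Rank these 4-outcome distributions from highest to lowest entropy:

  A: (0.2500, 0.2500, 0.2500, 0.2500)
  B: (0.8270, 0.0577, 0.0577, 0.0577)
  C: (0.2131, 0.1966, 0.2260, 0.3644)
A > C > B

Key insight: Entropy is maximized by uniform distributions and minimized by concentrated distributions.

- Uniform distributions have maximum entropy log₂(4) = 2.0000 bits
- The more "peaked" or concentrated a distribution, the lower its entropy

Entropies:
  H(A) = 2.0000 bits
  H(B) = 0.9387 bits
  H(C) = 1.9522 bits

Ranking: A > C > B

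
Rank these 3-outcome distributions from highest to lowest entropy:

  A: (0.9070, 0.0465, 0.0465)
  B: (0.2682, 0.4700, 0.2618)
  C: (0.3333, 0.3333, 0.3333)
C > B > A

Key insight: Entropy is maximized by uniform distributions and minimized by concentrated distributions.

- Uniform distributions have maximum entropy log₂(3) = 1.5850 bits
- The more "peaked" or concentrated a distribution, the lower its entropy

Entropies:
  H(A) = 0.5394 bits
  H(B) = 1.5274 bits
  H(C) = 1.5850 bits

Ranking: C > B > A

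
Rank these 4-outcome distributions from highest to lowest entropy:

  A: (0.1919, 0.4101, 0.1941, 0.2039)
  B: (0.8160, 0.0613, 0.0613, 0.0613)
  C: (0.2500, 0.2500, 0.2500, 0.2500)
C > A > B

Key insight: Entropy is maximized by uniform distributions and minimized by concentrated distributions.

- Uniform distributions have maximum entropy log₂(4) = 2.0000 bits
- The more "peaked" or concentrated a distribution, the lower its entropy

Entropies:
  H(A) = 1.9112 bits
  H(B) = 0.9804 bits
  H(C) = 2.0000 bits

Ranking: C > A > B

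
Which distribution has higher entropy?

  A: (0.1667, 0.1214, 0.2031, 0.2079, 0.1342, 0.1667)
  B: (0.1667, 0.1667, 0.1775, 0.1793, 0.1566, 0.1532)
B

Both distributions are close to uniform, making this a harder comparison.

H(A) = 2.5581 bits
H(B) = 2.5825 bits

The distribution closer to uniform has higher entropy.
Answer: B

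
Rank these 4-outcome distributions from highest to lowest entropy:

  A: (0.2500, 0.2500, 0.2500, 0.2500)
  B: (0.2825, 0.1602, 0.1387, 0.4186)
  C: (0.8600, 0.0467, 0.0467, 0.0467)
A > B > C

Key insight: Entropy is maximized by uniform distributions and minimized by concentrated distributions.

- Uniform distributions have maximum entropy log₂(4) = 2.0000 bits
- The more "peaked" or concentrated a distribution, the lower its entropy

Entropies:
  H(A) = 2.0000 bits
  H(B) = 1.8596 bits
  H(C) = 0.8061 bits

Ranking: A > B > C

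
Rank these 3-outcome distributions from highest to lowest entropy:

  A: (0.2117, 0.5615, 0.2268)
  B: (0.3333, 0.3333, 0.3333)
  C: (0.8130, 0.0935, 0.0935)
B > A > C

Key insight: Entropy is maximized by uniform distributions and minimized by concentrated distributions.

- Uniform distributions have maximum entropy log₂(3) = 1.5850 bits
- The more "peaked" or concentrated a distribution, the lower its entropy

Entropies:
  H(A) = 1.4272 bits
  H(B) = 1.5850 bits
  H(C) = 0.8822 bits

Ranking: B > A > C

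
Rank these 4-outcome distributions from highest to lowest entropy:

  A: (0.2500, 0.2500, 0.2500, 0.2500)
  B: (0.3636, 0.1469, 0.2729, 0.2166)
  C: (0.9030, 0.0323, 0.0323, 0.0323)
A > B > C

Key insight: Entropy is maximized by uniform distributions and minimized by concentrated distributions.

- Uniform distributions have maximum entropy log₂(4) = 2.0000 bits
- The more "peaked" or concentrated a distribution, the lower its entropy

Entropies:
  H(A) = 2.0000 bits
  H(B) = 1.9265 bits
  H(C) = 0.6132 bits

Ranking: A > B > C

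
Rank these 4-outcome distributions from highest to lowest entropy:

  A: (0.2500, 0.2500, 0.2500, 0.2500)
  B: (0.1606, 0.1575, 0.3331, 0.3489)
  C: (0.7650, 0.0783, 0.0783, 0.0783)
A > B > C

Key insight: Entropy is maximized by uniform distributions and minimized by concentrated distributions.

- Uniform distributions have maximum entropy log₂(4) = 2.0000 bits
- The more "peaked" or concentrated a distribution, the lower its entropy

Entropies:
  H(A) = 2.0000 bits
  H(B) = 1.9020 bits
  H(C) = 1.1591 bits

Ranking: A > B > C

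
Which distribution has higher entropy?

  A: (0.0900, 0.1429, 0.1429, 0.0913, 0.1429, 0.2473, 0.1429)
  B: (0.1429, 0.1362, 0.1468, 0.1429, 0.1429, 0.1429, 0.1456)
B

Both distributions are close to uniform, making this a harder comparison.

H(A) = 2.7306 bits
H(B) = 2.8070 bits

The distribution closer to uniform has higher entropy.
Answer: B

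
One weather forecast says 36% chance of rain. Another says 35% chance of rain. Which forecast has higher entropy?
36% forecast

Treat each forecast as a Bernoulli distribution. Binary entropy is maximized at p=0.5 and falls off symmetrically toward 0 or 1. The 36% forecast is closer to 50%, so it is more uncertain. H(36%) ≈ 0.943 bits, H(35%) ≈ 0.934 bits.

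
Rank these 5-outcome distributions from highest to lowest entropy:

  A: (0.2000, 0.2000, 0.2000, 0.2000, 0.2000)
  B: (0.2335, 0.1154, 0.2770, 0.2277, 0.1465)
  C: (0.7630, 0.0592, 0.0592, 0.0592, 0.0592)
A > B > C

Key insight: Entropy is maximized by uniform distributions and minimized by concentrated distributions.

- Uniform distributions have maximum entropy log₂(5) = 2.3219 bits
- The more "peaked" or concentrated a distribution, the lower its entropy

Entropies:
  H(A) = 2.3219 bits
  H(B) = 2.2545 bits
  H(C) = 1.2640 bits

Ranking: A > B > C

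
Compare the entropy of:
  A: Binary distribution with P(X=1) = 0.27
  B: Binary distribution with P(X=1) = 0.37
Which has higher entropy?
B

For binary distributions, entropy is maximized at p=0.5 and decreases as p moves toward 0 or 1.

H(A) = H(0.27) = 0.8415 bits
H(B) = H(0.37) = 0.9507 bits

Distribution B (p=0.37) is closer to uniform (p=0.5), so it has higher entropy.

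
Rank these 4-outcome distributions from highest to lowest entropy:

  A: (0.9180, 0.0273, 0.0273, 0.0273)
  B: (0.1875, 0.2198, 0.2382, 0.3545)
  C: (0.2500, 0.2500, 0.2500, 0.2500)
C > B > A

Key insight: Entropy is maximized by uniform distributions and minimized by concentrated distributions.

- Uniform distributions have maximum entropy log₂(4) = 2.0000 bits
- The more "peaked" or concentrated a distribution, the lower its entropy

Entropies:
  H(A) = 0.5392 bits
  H(B) = 1.9567 bits
  H(C) = 2.0000 bits

Ranking: C > B > A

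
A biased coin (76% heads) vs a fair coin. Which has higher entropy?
Fair coin

The fair coin is uniform (p=0.5), maximizing binary entropy at 1 bit. The biased coin has H(0.76) ≈ 0.795 bits — its outcome is more predictable, so its entropy is lower.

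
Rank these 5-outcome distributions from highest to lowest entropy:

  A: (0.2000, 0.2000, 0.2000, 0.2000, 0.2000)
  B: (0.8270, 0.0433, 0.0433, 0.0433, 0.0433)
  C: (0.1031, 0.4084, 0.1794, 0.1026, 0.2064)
A > C > B

Key insight: Entropy is maximized by uniform distributions and minimized by concentrated distributions.

- Uniform distributions have maximum entropy log₂(5) = 2.3219 bits
- The more "peaked" or concentrated a distribution, the lower its entropy

Entropies:
  H(A) = 2.3219 bits
  H(B) = 1.0105 bits
  H(C) = 2.1173 bits

Ranking: A > C > B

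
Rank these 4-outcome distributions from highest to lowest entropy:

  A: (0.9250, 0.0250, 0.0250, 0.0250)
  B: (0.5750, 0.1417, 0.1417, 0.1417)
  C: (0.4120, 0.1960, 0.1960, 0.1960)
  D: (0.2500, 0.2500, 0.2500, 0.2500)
D > C > B > A

Key insight: Entropy is maximized by uniform distributions and minimized by concentrated distributions.

Entropies:
  H(A) = 0.5032 bits
  H(B) = 1.6573 bits
  H(C) = 1.9095 bits
  H(D) = 2.0000 bits

Ranking: D > C > B > A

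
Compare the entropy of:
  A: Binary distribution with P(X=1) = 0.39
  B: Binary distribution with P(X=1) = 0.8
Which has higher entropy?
A

For binary distributions, entropy is maximized at p=0.5 and decreases as p moves toward 0 or 1.

H(A) = H(0.39) = 0.9648 bits
H(B) = H(0.8) = 0.7219 bits

Distribution A (p=0.39) is closer to uniform (p=0.5), so it has higher entropy.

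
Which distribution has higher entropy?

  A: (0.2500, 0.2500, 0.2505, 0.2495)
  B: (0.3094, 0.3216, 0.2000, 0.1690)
A

Both distributions are close to uniform, making this a harder comparison.

H(A) = 2.0000 bits
H(B) = 1.9478 bits

The distribution closer to uniform has higher entropy.
Answer: A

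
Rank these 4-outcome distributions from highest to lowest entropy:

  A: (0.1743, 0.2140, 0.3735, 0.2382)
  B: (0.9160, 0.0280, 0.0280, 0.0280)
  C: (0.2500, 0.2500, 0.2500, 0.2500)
C > A > B

Key insight: Entropy is maximized by uniform distributions and minimized by concentrated distributions.

- Uniform distributions have maximum entropy log₂(4) = 2.0000 bits
- The more "peaked" or concentrated a distribution, the lower its entropy

Entropies:
  H(A) = 1.9390 bits
  H(B) = 0.5493 bits
  H(C) = 2.0000 bits

Ranking: C > A > B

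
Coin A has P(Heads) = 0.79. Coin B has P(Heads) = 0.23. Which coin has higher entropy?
B

For binary distributions, entropy is maximized at p=0.5 and decreases as p moves toward 0 or 1.

H(A) = H(0.79) = 0.7415 bits
H(B) = H(0.23) = 0.7780 bits

Distribution B (p=0.23) is closer to uniform (p=0.5), so it has higher entropy.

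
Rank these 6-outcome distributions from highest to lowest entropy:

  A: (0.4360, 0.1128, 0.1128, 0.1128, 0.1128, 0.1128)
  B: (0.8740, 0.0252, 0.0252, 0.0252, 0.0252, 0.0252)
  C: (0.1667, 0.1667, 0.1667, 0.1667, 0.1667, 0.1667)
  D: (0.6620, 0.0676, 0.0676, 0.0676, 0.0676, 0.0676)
C > A > D > B

Key insight: Entropy is maximized by uniform distributions and minimized by concentrated distributions.

Entropies:
  H(A) = 2.2977 bits
  H(B) = 0.8389 bits
  H(C) = 2.5850 bits
  H(D) = 1.7077 bits

Ranking: C > A > D > B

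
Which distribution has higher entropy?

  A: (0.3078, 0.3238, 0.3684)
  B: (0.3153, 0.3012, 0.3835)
A

Both distributions are close to uniform, making this a harder comparison.

H(A) = 1.5807 bits
H(B) = 1.5768 bits

The distribution closer to uniform has higher entropy.
Answer: A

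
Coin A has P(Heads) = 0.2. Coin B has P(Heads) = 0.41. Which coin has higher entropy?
B

For binary distributions, entropy is maximized at p=0.5 and decreases as p moves toward 0 or 1.

H(A) = H(0.2) = 0.7219 bits
H(B) = H(0.41) = 0.9765 bits

Distribution B (p=0.41) is closer to uniform (p=0.5), so it has higher entropy.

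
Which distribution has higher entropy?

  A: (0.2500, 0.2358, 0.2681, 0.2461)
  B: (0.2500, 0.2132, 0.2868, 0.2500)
A

Both distributions are close to uniform, making this a harder comparison.

H(A) = 1.9984 bits
H(B) = 1.9922 bits

The distribution closer to uniform has higher entropy.
Answer: A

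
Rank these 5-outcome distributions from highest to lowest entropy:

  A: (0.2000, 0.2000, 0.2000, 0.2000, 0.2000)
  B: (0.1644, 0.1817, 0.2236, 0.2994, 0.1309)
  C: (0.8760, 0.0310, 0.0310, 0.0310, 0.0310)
A > B > C

Key insight: Entropy is maximized by uniform distributions and minimized by concentrated distributions.

- Uniform distributions have maximum entropy log₂(5) = 2.3219 bits
- The more "peaked" or concentrated a distribution, the lower its entropy

Entropies:
  H(A) = 2.3219 bits
  H(B) = 2.2633 bits
  H(C) = 0.7888 bits

Ranking: A > B > C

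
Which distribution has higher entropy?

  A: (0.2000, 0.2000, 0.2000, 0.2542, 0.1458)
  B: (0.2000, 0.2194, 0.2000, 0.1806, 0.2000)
B

Both distributions are close to uniform, making this a harder comparison.

H(A) = 2.3005 bits
H(B) = 2.3192 bits

The distribution closer to uniform has higher entropy.
Answer: B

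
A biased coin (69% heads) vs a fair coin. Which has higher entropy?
Fair coin

The fair coin is uniform (p=0.5), maximizing binary entropy at 1 bit. The biased coin has H(0.69) ≈ 0.893 bits — its outcome is more predictable, so its entropy is lower.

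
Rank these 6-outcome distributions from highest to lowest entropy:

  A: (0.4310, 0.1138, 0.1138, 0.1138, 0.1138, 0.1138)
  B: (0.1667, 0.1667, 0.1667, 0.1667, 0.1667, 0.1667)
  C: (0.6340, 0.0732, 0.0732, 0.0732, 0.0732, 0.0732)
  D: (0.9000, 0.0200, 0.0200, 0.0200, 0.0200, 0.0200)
B > A > C > D

Key insight: Entropy is maximized by uniform distributions and minimized by concentrated distributions.

Entropies:
  H(A) = 2.3074 bits
  H(B) = 2.5850 bits
  H(C) = 1.7974 bits
  H(D) = 0.7012 bits

Ranking: B > A > C > D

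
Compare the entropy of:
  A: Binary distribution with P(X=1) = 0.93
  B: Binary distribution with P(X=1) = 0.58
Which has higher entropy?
B

For binary distributions, entropy is maximized at p=0.5 and decreases as p moves toward 0 or 1.

H(A) = H(0.93) = 0.3659 bits
H(B) = H(0.58) = 0.9815 bits

Distribution B (p=0.58) is closer to uniform (p=0.5), so it has higher entropy.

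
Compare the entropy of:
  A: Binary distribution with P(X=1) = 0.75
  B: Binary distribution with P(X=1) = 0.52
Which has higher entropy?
B

For binary distributions, entropy is maximized at p=0.5 and decreases as p moves toward 0 or 1.

H(A) = H(0.75) = 0.8113 bits
H(B) = H(0.52) = 0.9988 bits

Distribution B (p=0.52) is closer to uniform (p=0.5), so it has higher entropy.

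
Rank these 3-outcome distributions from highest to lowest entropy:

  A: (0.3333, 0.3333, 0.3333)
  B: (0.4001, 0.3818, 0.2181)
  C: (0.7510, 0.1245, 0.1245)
A > B > C

Key insight: Entropy is maximized by uniform distributions and minimized by concentrated distributions.

- Uniform distributions have maximum entropy log₂(3) = 1.5850 bits
- The more "peaked" or concentrated a distribution, the lower its entropy

Entropies:
  H(A) = 1.5850 bits
  H(B) = 1.5383 bits
  H(C) = 1.0587 bits

Ranking: A > B > C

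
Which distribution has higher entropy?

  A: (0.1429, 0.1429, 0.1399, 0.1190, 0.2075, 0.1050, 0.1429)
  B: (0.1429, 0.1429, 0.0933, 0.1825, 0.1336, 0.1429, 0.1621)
B

Both distributions are close to uniform, making this a harder comparison.

H(A) = 2.7778 bits
H(B) = 2.7837 bits

The distribution closer to uniform has higher entropy.
Answer: B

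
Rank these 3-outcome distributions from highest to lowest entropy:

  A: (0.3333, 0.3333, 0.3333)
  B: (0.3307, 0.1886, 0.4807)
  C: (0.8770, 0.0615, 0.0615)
A > B > C

Key insight: Entropy is maximized by uniform distributions and minimized by concentrated distributions.

- Uniform distributions have maximum entropy log₂(3) = 1.5850 bits
- The more "peaked" or concentrated a distribution, the lower its entropy

Entropies:
  H(A) = 1.5850 bits
  H(B) = 1.4898 bits
  H(C) = 0.6609 bits

Ranking: A > B > C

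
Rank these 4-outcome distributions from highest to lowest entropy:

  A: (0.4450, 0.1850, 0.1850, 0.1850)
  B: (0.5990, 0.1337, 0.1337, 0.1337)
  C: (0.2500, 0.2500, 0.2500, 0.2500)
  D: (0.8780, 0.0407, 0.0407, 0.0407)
C > A > B > D

Key insight: Entropy is maximized by uniform distributions and minimized by concentrated distributions.

Entropies:
  H(A) = 1.8709 bits
  H(B) = 1.6071 bits
  H(C) = 2.0000 bits
  H(D) = 0.7284 bits

Ranking: C > A > B > D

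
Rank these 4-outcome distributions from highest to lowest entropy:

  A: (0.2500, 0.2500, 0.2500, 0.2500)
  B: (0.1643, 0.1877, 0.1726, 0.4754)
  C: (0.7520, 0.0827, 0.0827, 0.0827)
A > B > C

Key insight: Entropy is maximized by uniform distributions and minimized by concentrated distributions.

- Uniform distributions have maximum entropy log₂(4) = 2.0000 bits
- The more "peaked" or concentrated a distribution, the lower its entropy

Entropies:
  H(A) = 2.0000 bits
  H(B) = 1.8286 bits
  H(C) = 1.2012 bits

Ranking: A > B > C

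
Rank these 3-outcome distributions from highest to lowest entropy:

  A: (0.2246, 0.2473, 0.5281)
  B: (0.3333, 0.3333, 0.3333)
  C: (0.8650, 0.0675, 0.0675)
B > A > C

Key insight: Entropy is maximized by uniform distributions and minimized by concentrated distributions.

- Uniform distributions have maximum entropy log₂(3) = 1.5850 bits
- The more "peaked" or concentrated a distribution, the lower its entropy

Entropies:
  H(A) = 1.4688 bits
  H(B) = 1.5850 bits
  H(C) = 0.7060 bits

Ranking: B > A > C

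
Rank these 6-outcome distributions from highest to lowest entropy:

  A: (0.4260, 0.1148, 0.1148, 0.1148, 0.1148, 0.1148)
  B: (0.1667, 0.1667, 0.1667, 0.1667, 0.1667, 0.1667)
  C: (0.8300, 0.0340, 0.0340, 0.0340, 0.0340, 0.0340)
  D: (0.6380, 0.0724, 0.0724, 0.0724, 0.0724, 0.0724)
B > A > D > C

Key insight: Entropy is maximized by uniform distributions and minimized by concentrated distributions.

Entropies:
  H(A) = 2.3169 bits
  H(B) = 2.5850 bits
  H(C) = 1.0524 bits
  H(D) = 1.7849 bits

Ranking: B > A > D > C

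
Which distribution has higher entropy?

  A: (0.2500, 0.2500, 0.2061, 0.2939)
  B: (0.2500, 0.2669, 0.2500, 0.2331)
B

Both distributions are close to uniform, making this a harder comparison.

H(A) = 1.9888 bits
H(B) = 1.9983 bits

The distribution closer to uniform has higher entropy.
Answer: B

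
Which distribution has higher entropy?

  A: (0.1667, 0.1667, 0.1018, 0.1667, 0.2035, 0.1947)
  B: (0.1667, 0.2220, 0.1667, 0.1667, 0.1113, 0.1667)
B

Both distributions are close to uniform, making this a harder comparison.

H(A) = 2.5551 bits
H(B) = 2.5579 bits

The distribution closer to uniform has higher entropy.
Answer: B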